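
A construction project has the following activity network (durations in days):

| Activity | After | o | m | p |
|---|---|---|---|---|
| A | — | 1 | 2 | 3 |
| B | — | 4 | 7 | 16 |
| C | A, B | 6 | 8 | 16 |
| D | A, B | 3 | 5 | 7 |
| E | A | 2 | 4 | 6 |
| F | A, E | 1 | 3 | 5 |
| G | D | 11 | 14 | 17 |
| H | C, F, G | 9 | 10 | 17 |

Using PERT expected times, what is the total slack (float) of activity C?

10 days

te_A = (1 + 4·2 + 3)/6 = 12/6 = 2
te_B = (4 + 4·7 + 16)/6 = 48/6 = 8
te_C = (6 + 4·8 + 16)/6 = 54/6 = 9
te_D = (3 + 4·5 + 7)/6 = 30/6 = 5
te_E = (2 + 4·4 + 6)/6 = 24/6 = 4
te_F = (1 + 4·3 + 5)/6 = 18/6 = 3
te_G = (11 + 4·14 + 17)/6 = 84/6 = 14
te_H = (9 + 4·10 + 17)/6 = 66/6 = 11

Forward pass:
ES_A = 0; EF_A = 2
ES_B = 0; EF_B = 8
ES_C = max(EF_A=2, EF_B=8) = 8; EF_C = 8+9 = 17
ES_D = max(EF_A=2, EF_B=8) = 8; EF_D = 8+5 = 13
ES_E = 2; EF_E = 2+4 = 6
ES_F = max(EF_A=2, EF_E=6) = 6; EF_F = 6+3 = 9
ES_G = 13; EF_G = 13+14 = 27
ES_H = max(EF_C=17, EF_F=9, EF_G=27) = 27; EF_H = 27+11 = 38
Expected project duration μ = 38 days. Critical path: B → D → G → H.

Backward pass:
LF_H = 38; LS_H = 38−11 = 27
LF_G = LS_H = 27; LS_G = 27−14 = 13
LF_F = LS_H = 27; LS_F = 27−3 = 24
LF_E = LS_F = 24; LS_E = 24−4 = 20
LF_D = LS_G = 13; LS_D = 13−5 = 8
LF_C = LS_H = 27; LS_C = 27−9 = 18
LF_B = min(LS_C=18, LS_D=8) = 8; LS_B = 8−8 = 0
LF_A = min(LS_C=18, LS_D=8, LS_E=20, LS_F=24) = 8; LS_A = 8−2 = 6
Slack_C = LS_C − ES_C = 18 − 8 = 10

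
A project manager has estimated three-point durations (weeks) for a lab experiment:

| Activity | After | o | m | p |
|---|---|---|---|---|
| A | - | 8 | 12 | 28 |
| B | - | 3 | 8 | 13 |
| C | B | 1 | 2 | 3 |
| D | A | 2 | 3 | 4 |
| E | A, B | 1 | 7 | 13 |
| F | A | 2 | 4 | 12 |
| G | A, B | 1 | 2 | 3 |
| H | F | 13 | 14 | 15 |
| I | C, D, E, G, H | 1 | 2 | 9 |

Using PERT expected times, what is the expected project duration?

te_A = (8 + 4·12 + 28)/6 = 84/6 = 14
te_B = (3 + 4·8 + 13)/6 = 48/6 = 8
te_C = (1 + 4·2 + 3)/6 = 12/6 = 2
te_D = (2 + 4·3 + 4)/6 = 18/6 = 3
te_E = (1 + 4·7 + 13)/6 = 42/6 = 7
te_F = (2 + 4·4 + 12)/6 = 30/6 = 5
te_G = (1 + 4·2 + 3)/6 = 12/6 = 2
te_H = (13 + 4·14 + 15)/6 = 84/6 = 14
te_I = (1 + 4·2 + 9)/6 = 18/6 = 3

Forward pass:
ES_A = 0; EF_A = 14
ES_B = 0; EF_B = 8
ES_C = 8; EF_C = 8+2 = 10
ES_D = 14; EF_D = 14+3 = 17
ES_E = max(EF_A=14, EF_B=8) = 14; EF_E = 14+7 = 21
ES_F = 14; EF_F = 14+5 = 19
ES_G = max(EF_A=14, EF_B=8) = 14; EF_G = 14+2 = 16
ES_H = 19; EF_H = 19+14 = 33
ES_I = max(EF_C=10, EF_D=17, EF_E=21, EF_G=16, EF_H=33) = 33; EF_I = 33+3 = 36
Expected project duration μ = 36 weeks. Critical path: A → F → H → I.

36 weeks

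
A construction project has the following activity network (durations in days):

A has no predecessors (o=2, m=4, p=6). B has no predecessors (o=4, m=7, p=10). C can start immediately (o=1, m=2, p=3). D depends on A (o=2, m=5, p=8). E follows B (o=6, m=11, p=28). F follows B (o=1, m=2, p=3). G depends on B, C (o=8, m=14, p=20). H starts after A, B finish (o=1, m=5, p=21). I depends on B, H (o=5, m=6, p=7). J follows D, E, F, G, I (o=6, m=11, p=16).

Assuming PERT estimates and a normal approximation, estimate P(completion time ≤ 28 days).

te_A = (2 + 4·4 + 6)/6 = 24/6 = 4; σ²_A = ((6−2)/6)² = 0.444
te_B = (4 + 4·7 + 10)/6 = 42/6 = 7; σ²_B = ((10−4)/6)² = 1.000
te_C = (1 + 4·2 + 3)/6 = 12/6 = 2; σ²_C = ((3−1)/6)² = 0.111
te_D = (2 + 4·5 + 8)/6 = 30/6 = 5; σ²_D = ((8−2)/6)² = 1.000
te_E = (6 + 4·11 + 28)/6 = 78/6 = 13; σ²_E = ((28−6)/6)² = 13.444
te_F = (1 + 4·2 + 3)/6 = 12/6 = 2; σ²_F = ((3−1)/6)² = 0.111
te_G = (8 + 4·14 + 20)/6 = 84/6 = 14; σ²_G = ((20−8)/6)² = 4.000
te_H = (1 + 4·5 + 21)/6 = 42/6 = 7; σ²_H = ((21−1)/6)² = 11.111
te_I = (5 + 4·6 + 7)/6 = 36/6 = 6; σ²_I = ((7−5)/6)² = 0.111
te_J = (6 + 4·11 + 16)/6 = 66/6 = 11; σ²_J = ((16−6)/6)² = 2.778

Forward pass:
ES_A = 0; EF_A = 4
ES_B = 0; EF_B = 7
ES_C = 0; EF_C = 2
ES_D = 4; EF_D = 4+5 = 9
ES_E = 7; EF_E = 7+13 = 20
ES_F = 7; EF_F = 7+2 = 9
ES_G = max(EF_B=7, EF_C=2) = 7; EF_G = 7+14 = 21
ES_H = max(EF_A=4, EF_B=7) = 7; EF_H = 7+7 = 14
ES_I = max(EF_B=7, EF_H=14) = 14; EF_I = 14+6 = 20
ES_J = max(EF_D=9, EF_E=20, EF_F=9, EF_G=21, EF_I=20) = 21; EF_J = 21+11 = 32
Expected project duration μ = 32 days. Critical path: B → G → J.

Variance along critical path = 1.000 + 4.000 + 2.778 = 7.778; σ = √7.778 = 2.789 days.
Z = (28 − 32) / 2.789 = -1.434
P(T ≤ 28) = Φ(-1.434) ≈ 0.076

0.076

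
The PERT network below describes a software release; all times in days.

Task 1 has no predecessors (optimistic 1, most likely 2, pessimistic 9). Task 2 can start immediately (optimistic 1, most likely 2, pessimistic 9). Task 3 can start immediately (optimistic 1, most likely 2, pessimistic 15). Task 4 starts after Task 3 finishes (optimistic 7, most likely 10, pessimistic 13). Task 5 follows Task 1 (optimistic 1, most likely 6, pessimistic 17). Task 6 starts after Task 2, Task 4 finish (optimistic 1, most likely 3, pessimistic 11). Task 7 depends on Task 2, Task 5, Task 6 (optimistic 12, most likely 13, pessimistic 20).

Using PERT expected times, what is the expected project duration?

32 days

te_Task 1 = (1 + 4·2 + 9)/6 = 18/6 = 3
te_Task 2 = (1 + 4·2 + 9)/6 = 18/6 = 3
te_Task 3 = (1 + 4·2 + 15)/6 = 24/6 = 4
te_Task 4 = (7 + 4·10 + 13)/6 = 60/6 = 10
te_Task 5 = (1 + 4·6 + 17)/6 = 42/6 = 7
te_Task 6 = (1 + 4·3 + 11)/6 = 24/6 = 4
te_Task 7 = (12 + 4·13 + 20)/6 = 84/6 = 14

Forward pass:
ES_Task 1 = 0; EF_Task 1 = 3
ES_Task 2 = 0; EF_Task 2 = 3
ES_Task 3 = 0; EF_Task 3 = 4
ES_Task 4 = 4; EF_Task 4 = 4+10 = 14
ES_Task 5 = 3; EF_Task 5 = 3+7 = 10
ES_Task 6 = max(EF_Task 2=3, EF_Task 4=14) = 14; EF_Task 6 = 14+4 = 18
ES_Task 7 = max(EF_Task 2=3, EF_Task 5=10, EF_Task 6=18) = 18; EF_Task 7 = 18+14 = 32
Expected project duration μ = 32 days. Critical path: Task 3 → Task 4 → Task 6 → Task 7.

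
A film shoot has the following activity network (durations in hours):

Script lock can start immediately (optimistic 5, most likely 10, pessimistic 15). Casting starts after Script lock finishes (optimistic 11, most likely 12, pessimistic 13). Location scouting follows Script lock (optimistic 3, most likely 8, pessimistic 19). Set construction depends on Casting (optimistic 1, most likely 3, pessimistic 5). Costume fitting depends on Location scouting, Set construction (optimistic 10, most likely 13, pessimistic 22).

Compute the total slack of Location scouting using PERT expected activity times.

te_Script lock = (5 + 4·10 + 15)/6 = 60/6 = 10
te_Casting = (11 + 4·12 + 13)/6 = 72/6 = 12
te_Location scouting = (3 + 4·8 + 19)/6 = 54/6 = 9
te_Set construction = (1 + 4·3 + 5)/6 = 18/6 = 3
te_Costume fitting = (10 + 4·13 + 22)/6 = 84/6 = 14

Forward pass:
ES_Script lock = 0; EF_Script lock = 10
ES_Casting = 10; EF_Casting = 10+12 = 22
ES_Location scouting = 10; EF_Location scouting = 10+9 = 19
ES_Set construction = 22; EF_Set construction = 22+3 = 25
ES_Costume fitting = max(EF_Location scouting=19, EF_Set construction=25) = 25; EF_Costume fitting = 25+14 = 39
Expected project duration μ = 39 hours. Critical path: Script lock → Casting → Set construction → Costume fitting.

Backward pass:
LF_Costume fitting = 39; LS_Costume fitting = 39−14 = 25
LF_Set construction = LS_Costume fitting = 25; LS_Set construction = 25−3 = 22
LF_Location scouting = LS_Costume fitting = 25; LS_Location scouting = 25−9 = 16
LF_Casting = LS_Set construction = 22; LS_Casting = 22−12 = 10
LF_Script lock = min(LS_Casting=10, LS_Location scouting=16) = 10; LS_Script lock = 10−10 = 0
Slack_Location scouting = LS_Location scouting − ES_Location scouting = 16 − 10 = 6

6 hours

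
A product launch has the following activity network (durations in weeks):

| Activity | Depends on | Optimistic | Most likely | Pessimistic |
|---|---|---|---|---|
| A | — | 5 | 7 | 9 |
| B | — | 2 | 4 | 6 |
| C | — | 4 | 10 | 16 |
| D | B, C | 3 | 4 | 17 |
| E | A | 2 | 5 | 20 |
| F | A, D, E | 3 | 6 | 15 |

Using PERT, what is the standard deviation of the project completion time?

te_A = (5 + 4·7 + 9)/6 = 42/6 = 7; σ²_A = ((9−5)/6)² = 0.444
te_B = (2 + 4·4 + 6)/6 = 24/6 = 4; σ²_B = ((6−2)/6)² = 0.444
te_C = (4 + 4·10 + 16)/6 = 60/6 = 10; σ²_C = ((16−4)/6)² = 4.000
te_D = (3 + 4·4 + 17)/6 = 36/6 = 6; σ²_D = ((17−3)/6)² = 5.444
te_E = (2 + 4·5 + 20)/6 = 42/6 = 7; σ²_E = ((20−2)/6)² = 9.000
te_F = (3 + 4·6 + 15)/6 = 42/6 = 7; σ²_F = ((15−3)/6)² = 4.000

Forward pass:
ES_A = 0; EF_A = 7
ES_B = 0; EF_B = 4
ES_C = 0; EF_C = 10
ES_D = max(EF_B=4, EF_C=10) = 10; EF_D = 10+6 = 16
ES_E = 7; EF_E = 7+7 = 14
ES_F = max(EF_A=7, EF_D=16, EF_E=14) = 16; EF_F = 16+7 = 23
Expected project duration μ = 23 weeks. Critical path: C → D → F.

Variance along critical path = 4.000 + 5.444 + 4.000 = 13.444
σ = √13.444 = 3.667 weeks

3.67 weeks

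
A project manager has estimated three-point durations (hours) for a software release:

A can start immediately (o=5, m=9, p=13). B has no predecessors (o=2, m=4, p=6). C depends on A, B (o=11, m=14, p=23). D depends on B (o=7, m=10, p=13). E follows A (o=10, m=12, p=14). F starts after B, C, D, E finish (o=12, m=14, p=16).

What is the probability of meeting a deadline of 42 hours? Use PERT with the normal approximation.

0.946

te_A = (5 + 4·9 + 13)/6 = 54/6 = 9; σ²_A = ((13−5)/6)² = 1.778
te_B = (2 + 4·4 + 6)/6 = 24/6 = 4; σ²_B = ((6−2)/6)² = 0.444
te_C = (11 + 4·14 + 23)/6 = 90/6 = 15; σ²_C = ((23−11)/6)² = 4.000
te_D = (7 + 4·10 + 13)/6 = 60/6 = 10; σ²_D = ((13−7)/6)² = 1.000
te_E = (10 + 4·12 + 14)/6 = 72/6 = 12; σ²_E = ((14−10)/6)² = 0.444
te_F = (12 + 4·14 + 16)/6 = 84/6 = 14; σ²_F = ((16−12)/6)² = 0.444

Forward pass:
ES_A = 0; EF_A = 9
ES_B = 0; EF_B = 4
ES_C = max(EF_A=9, EF_B=4) = 9; EF_C = 9+15 = 24
ES_D = 4; EF_D = 4+10 = 14
ES_E = 9; EF_E = 9+12 = 21
ES_F = max(EF_B=4, EF_C=24, EF_D=14, EF_E=21) = 24; EF_F = 24+14 = 38
Expected project duration μ = 38 hours. Critical path: A → C → F.

Variance along critical path = 1.778 + 4.000 + 0.444 = 6.222; σ = √6.222 = 2.494 hours.
Z = (42 − 38) / 2.494 = 1.604
P(T ≤ 42) = Φ(1.604) ≈ 0.946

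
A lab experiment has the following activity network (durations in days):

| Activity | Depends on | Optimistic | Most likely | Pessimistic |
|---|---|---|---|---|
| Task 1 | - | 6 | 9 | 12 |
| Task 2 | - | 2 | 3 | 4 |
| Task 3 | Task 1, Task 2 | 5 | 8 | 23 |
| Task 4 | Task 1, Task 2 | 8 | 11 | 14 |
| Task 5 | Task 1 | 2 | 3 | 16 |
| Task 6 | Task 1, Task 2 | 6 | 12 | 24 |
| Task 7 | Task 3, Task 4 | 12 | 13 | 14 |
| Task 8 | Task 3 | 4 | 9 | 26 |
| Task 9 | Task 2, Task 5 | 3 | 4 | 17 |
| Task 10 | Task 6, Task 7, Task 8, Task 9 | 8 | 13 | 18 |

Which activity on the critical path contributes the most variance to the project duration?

Task 10

te_Task 1 = (6 + 4·9 + 12)/6 = 54/6 = 9; σ²_Task 1 = ((12−6)/6)² = 1.000
te_Task 2 = (2 + 4·3 + 4)/6 = 18/6 = 3; σ²_Task 2 = ((4−2)/6)² = 0.111
te_Task 3 = (5 + 4·8 + 23)/6 = 60/6 = 10; σ²_Task 3 = ((23−5)/6)² = 9.000
te_Task 4 = (8 + 4·11 + 14)/6 = 66/6 = 11; σ²_Task 4 = ((14−8)/6)² = 1.000
te_Task 5 = (2 + 4·3 + 16)/6 = 30/6 = 5; σ²_Task 5 = ((16−2)/6)² = 5.444
te_Task 6 = (6 + 4·12 + 24)/6 = 78/6 = 13; σ²_Task 6 = ((24−6)/6)² = 9.000
te_Task 7 = (12 + 4·13 + 14)/6 = 78/6 = 13; σ²_Task 7 = ((14−12)/6)² = 0.111
te_Task 8 = (4 + 4·9 + 26)/6 = 66/6 = 11; σ²_Task 8 = ((26−4)/6)² = 13.444
te_Task 9 = (3 + 4·4 + 17)/6 = 36/6 = 6; σ²_Task 9 = ((17−3)/6)² = 5.444
te_Task 10 = (8 + 4·13 + 18)/6 = 78/6 = 13; σ²_Task 10 = ((18−8)/6)² = 2.778

Forward pass:
ES_Task 1 = 0; EF_Task 1 = 9
ES_Task 2 = 0; EF_Task 2 = 3
ES_Task 3 = max(EF_Task 1=9, EF_Task 2=3) = 9; EF_Task 3 = 9+10 = 19
ES_Task 4 = max(EF_Task 1=9, EF_Task 2=3) = 9; EF_Task 4 = 9+11 = 20
ES_Task 5 = 9; EF_Task 5 = 9+5 = 14
ES_Task 6 = max(EF_Task 1=9, EF_Task 2=3) = 9; EF_Task 6 = 9+13 = 22
ES_Task 7 = max(EF_Task 3=19, EF_Task 4=20) = 20; EF_Task 7 = 20+13 = 33
ES_Task 8 = 19; EF_Task 8 = 19+11 = 30
ES_Task 9 = max(EF_Task 2=3, EF_Task 5=14) = 14; EF_Task 9 = 14+6 = 20
ES_Task 10 = max(EF_Task 6=22, EF_Task 7=33, EF_Task 8=30, EF_Task 9=20) = 33; EF_Task 10 = 33+13 = 46
Expected project duration μ = 46 days. Critical path: Task 1 → Task 4 → Task 7 → Task 10.

Variances on critical path: σ²_Task 1=1.000, σ²_Task 4=1.000, σ²_Task 7=0.111, σ²_Task 10=2.778.
Largest is σ²_Task 10 = 2.778.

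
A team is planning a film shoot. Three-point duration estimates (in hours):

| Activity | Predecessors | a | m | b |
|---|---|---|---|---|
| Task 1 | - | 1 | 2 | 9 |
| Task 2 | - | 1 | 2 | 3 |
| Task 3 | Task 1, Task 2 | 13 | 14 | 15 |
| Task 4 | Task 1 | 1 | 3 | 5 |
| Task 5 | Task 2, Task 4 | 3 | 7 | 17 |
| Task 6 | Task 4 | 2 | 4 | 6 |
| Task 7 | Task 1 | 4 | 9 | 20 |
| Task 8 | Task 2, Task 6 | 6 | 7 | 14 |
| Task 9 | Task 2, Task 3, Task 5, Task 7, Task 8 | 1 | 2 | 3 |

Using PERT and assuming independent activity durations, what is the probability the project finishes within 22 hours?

te_Task 1 = (1 + 4·2 + 9)/6 = 18/6 = 3; σ²_Task 1 = ((9−1)/6)² = 1.778
te_Task 2 = (1 + 4·2 + 3)/6 = 12/6 = 2; σ²_Task 2 = ((3−1)/6)² = 0.111
te_Task 3 = (13 + 4·14 + 15)/6 = 84/6 = 14; σ²_Task 3 = ((15−13)/6)² = 0.111
te_Task 4 = (1 + 4·3 + 5)/6 = 18/6 = 3; σ²_Task 4 = ((5−1)/6)² = 0.444
te_Task 5 = (3 + 4·7 + 17)/6 = 48/6 = 8; σ²_Task 5 = ((17−3)/6)² = 5.444
te_Task 6 = (2 + 4·4 + 6)/6 = 24/6 = 4; σ²_Task 6 = ((6−2)/6)² = 0.444
te_Task 7 = (4 + 4·9 + 20)/6 = 60/6 = 10; σ²_Task 7 = ((20−4)/6)² = 7.111
te_Task 8 = (6 + 4·7 + 14)/6 = 48/6 = 8; σ²_Task 8 = ((14−6)/6)² = 1.778
te_Task 9 = (1 + 4·2 + 3)/6 = 12/6 = 2; σ²_Task 9 = ((3−1)/6)² = 0.111

Forward pass:
ES_Task 1 = 0; EF_Task 1 = 3
ES_Task 2 = 0; EF_Task 2 = 2
ES_Task 3 = max(EF_Task 1=3, EF_Task 2=2) = 3; EF_Task 3 = 3+14 = 17
ES_Task 4 = 3; EF_Task 4 = 3+3 = 6
ES_Task 5 = max(EF_Task 2=2, EF_Task 4=6) = 6; EF_Task 5 = 6+8 = 14
ES_Task 6 = 6; EF_Task 6 = 6+4 = 10
ES_Task 7 = 3; EF_Task 7 = 3+10 = 13
ES_Task 8 = max(EF_Task 2=2, EF_Task 6=10) = 10; EF_Task 8 = 10+8 = 18
ES_Task 9 = max(EF_Task 2=2, EF_Task 3=17, EF_Task 5=14, EF_Task 7=13, EF_Task 8=18) = 18; EF_Task 9 = 18+2 = 20
Expected project duration μ = 20 hours. Critical path: Task 1 → Task 4 → Task 6 → Task 8 → Task 9.

Variance along critical path = 1.778 + 0.444 + 0.444 + 1.778 + 0.111 = 4.556; σ = √4.556 = 2.134 hours.
Z = (22 − 20) / 2.134 = 0.937
P(T ≤ 22) = Φ(0.937) ≈ 0.826

0.826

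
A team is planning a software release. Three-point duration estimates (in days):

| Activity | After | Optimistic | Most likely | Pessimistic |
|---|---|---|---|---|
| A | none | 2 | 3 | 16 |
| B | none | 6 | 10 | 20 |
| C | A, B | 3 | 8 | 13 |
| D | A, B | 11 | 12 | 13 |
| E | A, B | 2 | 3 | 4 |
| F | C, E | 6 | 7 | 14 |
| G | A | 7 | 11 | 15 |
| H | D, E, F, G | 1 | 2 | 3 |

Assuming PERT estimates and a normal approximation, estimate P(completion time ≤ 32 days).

te_A = (2 + 4·3 + 16)/6 = 30/6 = 5; σ²_A = ((16−2)/6)² = 5.444
te_B = (6 + 4·10 + 20)/6 = 66/6 = 11; σ²_B = ((20−6)/6)² = 5.444
te_C = (3 + 4·8 + 13)/6 = 48/6 = 8; σ²_C = ((13−3)/6)² = 2.778
te_D = (11 + 4·12 + 13)/6 = 72/6 = 12; σ²_D = ((13−11)/6)² = 0.111
te_E = (2 + 4·3 + 4)/6 = 18/6 = 3; σ²_E = ((4−2)/6)² = 0.111
te_F = (6 + 4·7 + 14)/6 = 48/6 = 8; σ²_F = ((14−6)/6)² = 1.778
te_G = (7 + 4·11 + 15)/6 = 66/6 = 11; σ²_G = ((15−7)/6)² = 1.778
te_H = (1 + 4·2 + 3)/6 = 12/6 = 2; σ²_H = ((3−1)/6)² = 0.111

Forward pass:
ES_A = 0; EF_A = 5
ES_B = 0; EF_B = 11
ES_C = max(EF_A=5, EF_B=11) = 11; EF_C = 11+8 = 19
ES_D = max(EF_A=5, EF_B=11) = 11; EF_D = 11+12 = 23
ES_E = max(EF_A=5, EF_B=11) = 11; EF_E = 11+3 = 14
ES_F = max(EF_C=19, EF_E=14) = 19; EF_F = 19+8 = 27
ES_G = 5; EF_G = 5+11 = 16
ES_H = max(EF_D=23, EF_E=14, EF_F=27, EF_G=16) = 27; EF_H = 27+2 = 29
Expected project duration μ = 29 days. Critical path: B → C → F → H.

Variance along critical path = 5.444 + 2.778 + 1.778 + 0.111 = 10.111; σ = √10.111 = 3.180 days.
Z = (32 − 29) / 3.180 = 0.943
P(T ≤ 32) = Φ(0.943) ≈ 0.827

0.827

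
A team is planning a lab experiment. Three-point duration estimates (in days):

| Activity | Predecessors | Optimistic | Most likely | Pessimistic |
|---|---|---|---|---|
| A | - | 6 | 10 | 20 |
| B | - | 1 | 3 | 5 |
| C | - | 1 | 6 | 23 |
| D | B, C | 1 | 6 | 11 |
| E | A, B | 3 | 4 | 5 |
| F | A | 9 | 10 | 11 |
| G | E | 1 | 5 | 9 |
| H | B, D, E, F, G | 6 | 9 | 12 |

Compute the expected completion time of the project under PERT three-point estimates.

te_A = (6 + 4·10 + 20)/6 = 66/6 = 11
te_B = (1 + 4·3 + 5)/6 = 18/6 = 3
te_C = (1 + 4·6 + 23)/6 = 48/6 = 8
te_D = (1 + 4·6 + 11)/6 = 36/6 = 6
te_E = (3 + 4·4 + 5)/6 = 24/6 = 4
te_F = (9 + 4·10 + 11)/6 = 60/6 = 10
te_G = (1 + 4·5 + 9)/6 = 30/6 = 5
te_H = (6 + 4·9 + 12)/6 = 54/6 = 9

Forward pass:
ES_A = 0; EF_A = 11
ES_B = 0; EF_B = 3
ES_C = 0; EF_C = 8
ES_D = max(EF_B=3, EF_C=8) = 8; EF_D = 8+6 = 14
ES_E = max(EF_A=11, EF_B=3) = 11; EF_E = 11+4 = 15
ES_F = 11; EF_F = 11+10 = 21
ES_G = 15; EF_G = 15+5 = 20
ES_H = max(EF_B=3, EF_D=14, EF_E=15, EF_F=21, EF_G=20) = 21; EF_H = 21+9 = 30
Expected project duration μ = 30 days. Critical path: A → F → H.

30 days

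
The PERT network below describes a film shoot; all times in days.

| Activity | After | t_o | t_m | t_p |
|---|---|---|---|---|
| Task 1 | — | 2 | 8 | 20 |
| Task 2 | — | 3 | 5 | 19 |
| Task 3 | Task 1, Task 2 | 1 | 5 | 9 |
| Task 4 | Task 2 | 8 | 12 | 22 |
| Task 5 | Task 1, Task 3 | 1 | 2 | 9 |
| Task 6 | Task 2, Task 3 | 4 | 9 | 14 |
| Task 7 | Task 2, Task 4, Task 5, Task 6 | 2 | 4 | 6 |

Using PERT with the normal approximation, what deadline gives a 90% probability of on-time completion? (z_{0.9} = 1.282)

te_Task 1 = (2 + 4·8 + 20)/6 = 54/6 = 9; σ²_Task 1 = ((20−2)/6)² = 9.000
te_Task 2 = (3 + 4·5 + 19)/6 = 42/6 = 7; σ²_Task 2 = ((19−3)/6)² = 7.111
te_Task 3 = (1 + 4·5 + 9)/6 = 30/6 = 5; σ²_Task 3 = ((9−1)/6)² = 1.778
te_Task 4 = (8 + 4·12 + 22)/6 = 78/6 = 13; σ²_Task 4 = ((22−8)/6)² = 5.444
te_Task 5 = (1 + 4·2 + 9)/6 = 18/6 = 3; σ²_Task 5 = ((9−1)/6)² = 1.778
te_Task 6 = (4 + 4·9 + 14)/6 = 54/6 = 9; σ²_Task 6 = ((14−4)/6)² = 2.778
te_Task 7 = (2 + 4·4 + 6)/6 = 24/6 = 4; σ²_Task 7 = ((6−2)/6)² = 0.444

Forward pass:
ES_Task 1 = 0; EF_Task 1 = 9
ES_Task 2 = 0; EF_Task 2 = 7
ES_Task 3 = max(EF_Task 1=9, EF_Task 2=7) = 9; EF_Task 3 = 9+5 = 14
ES_Task 4 = 7; EF_Task 4 = 7+13 = 20
ES_Task 5 = max(EF_Task 1=9, EF_Task 3=14) = 14; EF_Task 5 = 14+3 = 17
ES_Task 6 = max(EF_Task 2=7, EF_Task 3=14) = 14; EF_Task 6 = 14+9 = 23
ES_Task 7 = max(EF_Task 2=7, EF_Task 4=20, EF_Task 5=17, EF_Task 6=23) = 23; EF_Task 7 = 23+4 = 27
Expected project duration μ = 27 days. Critical path: Task 1 → Task 3 → Task 6 → Task 7.

Variance along critical path = 9.000 + 1.778 + 2.778 + 0.444 = 14.000; σ = 3.742 days.
D = μ + z·σ = 27 + 1.282·3.742 = 31.8 days

31.8 days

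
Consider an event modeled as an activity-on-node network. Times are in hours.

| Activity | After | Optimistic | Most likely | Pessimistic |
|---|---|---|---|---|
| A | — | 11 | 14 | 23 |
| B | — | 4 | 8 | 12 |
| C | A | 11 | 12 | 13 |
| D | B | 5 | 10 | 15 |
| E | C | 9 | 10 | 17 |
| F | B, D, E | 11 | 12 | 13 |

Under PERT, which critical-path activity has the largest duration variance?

te_A = (11 + 4·14 + 23)/6 = 90/6 = 15; σ²_A = ((23−11)/6)² = 4.000
te_B = (4 + 4·8 + 12)/6 = 48/6 = 8; σ²_B = ((12−4)/6)² = 1.778
te_C = (11 + 4·12 + 13)/6 = 72/6 = 12; σ²_C = ((13−11)/6)² = 0.111
te_D = (5 + 4·10 + 15)/6 = 60/6 = 10; σ²_D = ((15−5)/6)² = 2.778
te_E = (9 + 4·10 + 17)/6 = 66/6 = 11; σ²_E = ((17−9)/6)² = 1.778
te_F = (11 + 4·12 + 13)/6 = 72/6 = 12; σ²_F = ((13−11)/6)² = 0.111

Forward pass:
ES_A = 0; EF_A = 15
ES_B = 0; EF_B = 8
ES_C = 15; EF_C = 15+12 = 27
ES_D = 8; EF_D = 8+10 = 18
ES_E = 27; EF_E = 27+11 = 38
ES_F = max(EF_B=8, EF_D=18, EF_E=38) = 38; EF_F = 38+12 = 50
Expected project duration μ = 50 hours. Critical path: A → C → E → F.

Variances on critical path: σ²_A=4.000, σ²_C=0.111, σ²_E=1.778, σ²_F=0.111.
Largest is σ²_A = 4.000.

A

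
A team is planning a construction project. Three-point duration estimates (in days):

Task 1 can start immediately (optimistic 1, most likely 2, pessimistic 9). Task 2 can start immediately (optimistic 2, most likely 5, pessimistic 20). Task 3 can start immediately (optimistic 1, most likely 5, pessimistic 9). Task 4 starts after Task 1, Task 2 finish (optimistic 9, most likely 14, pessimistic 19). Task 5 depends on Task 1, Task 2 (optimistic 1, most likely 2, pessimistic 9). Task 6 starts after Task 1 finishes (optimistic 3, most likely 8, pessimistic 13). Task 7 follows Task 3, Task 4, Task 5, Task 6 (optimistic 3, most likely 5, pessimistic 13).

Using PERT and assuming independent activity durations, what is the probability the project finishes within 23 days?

0.147

te_Task 1 = (1 + 4·2 + 9)/6 = 18/6 = 3; σ²_Task 1 = ((9−1)/6)² = 1.778
te_Task 2 = (2 + 4·5 + 20)/6 = 42/6 = 7; σ²_Task 2 = ((20−2)/6)² = 9.000
te_Task 3 = (1 + 4·5 + 9)/6 = 30/6 = 5; σ²_Task 3 = ((9−1)/6)² = 1.778
te_Task 4 = (9 + 4·14 + 19)/6 = 84/6 = 14; σ²_Task 4 = ((19−9)/6)² = 2.778
te_Task 5 = (1 + 4·2 + 9)/6 = 18/6 = 3; σ²_Task 5 = ((9−1)/6)² = 1.778
te_Task 6 = (3 + 4·8 + 13)/6 = 48/6 = 8; σ²_Task 6 = ((13−3)/6)² = 2.778
te_Task 7 = (3 + 4·5 + 13)/6 = 36/6 = 6; σ²_Task 7 = ((13−3)/6)² = 2.778

Forward pass:
ES_Task 1 = 0; EF_Task 1 = 3
ES_Task 2 = 0; EF_Task 2 = 7
ES_Task 3 = 0; EF_Task 3 = 5
ES_Task 4 = max(EF_Task 1=3, EF_Task 2=7) = 7; EF_Task 4 = 7+14 = 21
ES_Task 5 = max(EF_Task 1=3, EF_Task 2=7) = 7; EF_Task 5 = 7+3 = 10
ES_Task 6 = 3; EF_Task 6 = 3+8 = 11
ES_Task 7 = max(EF_Task 3=5, EF_Task 4=21, EF_Task 5=10, EF_Task 6=11) = 21; EF_Task 7 = 21+6 = 27
Expected project duration μ = 27 days. Critical path: Task 2 → Task 4 → Task 7.

Variance along critical path = 9.000 + 2.778 + 2.778 = 14.556; σ = √14.556 = 3.815 days.
Z = (23 − 27) / 3.815 = -1.048
P(T ≤ 23) = Φ(-1.048) ≈ 0.147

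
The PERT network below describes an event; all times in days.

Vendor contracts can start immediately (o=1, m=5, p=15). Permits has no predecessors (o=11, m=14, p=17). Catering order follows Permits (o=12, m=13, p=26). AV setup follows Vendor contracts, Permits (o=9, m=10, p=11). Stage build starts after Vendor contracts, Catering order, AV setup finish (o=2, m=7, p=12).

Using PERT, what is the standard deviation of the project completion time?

te_Vendor contracts = (1 + 4·5 + 15)/6 = 36/6 = 6; σ²_Vendor contracts = ((15−1)/6)² = 5.444
te_Permits = (11 + 4·14 + 17)/6 = 84/6 = 14; σ²_Permits = ((17−11)/6)² = 1.000
te_Catering order = (12 + 4·13 + 26)/6 = 90/6 = 15; σ²_Catering order = ((26−12)/6)² = 5.444
te_AV setup = (9 + 4·10 + 11)/6 = 60/6 = 10; σ²_AV setup = ((11−9)/6)² = 0.111
te_Stage build = (2 + 4·7 + 12)/6 = 42/6 = 7; σ²_Stage build = ((12−2)/6)² = 2.778

Forward pass:
ES_Vendor contracts = 0; EF_Vendor contracts = 6
ES_Permits = 0; EF_Permits = 14
ES_Catering order = 14; EF_Catering order = 14+15 = 29
ES_AV setup = max(EF_Vendor contracts=6, EF_Permits=14) = 14; EF_AV setup = 14+10 = 24
ES_Stage build = max(EF_Vendor contracts=6, EF_Catering order=29, EF_AV setup=24) = 29; EF_Stage build = 29+7 = 36
Expected project duration μ = 36 days. Critical path: Permits → Catering order → Stage build.

Variance along critical path = 1.000 + 5.444 + 2.778 = 9.222
σ = √9.222 = 3.037 days

3.04 days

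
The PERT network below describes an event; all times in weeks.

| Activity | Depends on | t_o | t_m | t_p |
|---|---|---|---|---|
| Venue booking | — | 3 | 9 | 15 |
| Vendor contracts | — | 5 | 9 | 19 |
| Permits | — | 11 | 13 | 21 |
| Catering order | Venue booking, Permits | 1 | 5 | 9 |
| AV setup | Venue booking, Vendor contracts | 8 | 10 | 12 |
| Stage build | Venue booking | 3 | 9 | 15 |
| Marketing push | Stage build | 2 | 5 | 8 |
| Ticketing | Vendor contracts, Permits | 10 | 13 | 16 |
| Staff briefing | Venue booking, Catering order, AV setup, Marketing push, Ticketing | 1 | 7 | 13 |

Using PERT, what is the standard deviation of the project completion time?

te_Venue booking = (3 + 4·9 + 15)/6 = 54/6 = 9; σ²_Venue booking = ((15−3)/6)² = 4.000
te_Vendor contracts = (5 + 4·9 + 19)/6 = 60/6 = 10; σ²_Vendor contracts = ((19−5)/6)² = 5.444
te_Permits = (11 + 4·13 + 21)/6 = 84/6 = 14; σ²_Permits = ((21−11)/6)² = 2.778
te_Catering order = (1 + 4·5 + 9)/6 = 30/6 = 5; σ²_Catering order = ((9−1)/6)² = 1.778
te_AV setup = (8 + 4·10 + 12)/6 = 60/6 = 10; σ²_AV setup = ((12−8)/6)² = 0.444
te_Stage build = (3 + 4·9 + 15)/6 = 54/6 = 9; σ²_Stage build = ((15−3)/6)² = 4.000
te_Marketing push = (2 + 4·5 + 8)/6 = 30/6 = 5; σ²_Marketing push = ((8−2)/6)² = 1.000
te_Ticketing = (10 + 4·13 + 16)/6 = 78/6 = 13; σ²_Ticketing = ((16−10)/6)² = 1.000
te_Staff briefing = (1 + 4·7 + 13)/6 = 42/6 = 7; σ²_Staff briefing = ((13−1)/6)² = 4.000

Forward pass:
ES_Venue booking = 0; EF_Venue booking = 9
ES_Vendor contracts = 0; EF_Vendor contracts = 10
ES_Permits = 0; EF_Permits = 14
ES_Catering order = max(EF_Venue booking=9, EF_Permits=14) = 14; EF_Catering order = 14+5 = 19
ES_AV setup = max(EF_Venue booking=9, EF_Vendor contracts=10) = 10; EF_AV setup = 10+10 = 20
ES_Stage build = 9; EF_Stage build = 9+9 = 18
ES_Marketing push = 18; EF_Marketing push = 18+5 = 23
ES_Ticketing = max(EF_Vendor contracts=10, EF_Permits=14) = 14; EF_Ticketing = 14+13 = 27
ES_Staff briefing = max(EF_Venue booking=9, EF_Catering order=19, EF_AV setup=20, EF_Marketing push=23, EF_Ticketing=27) = 27; EF_Staff briefing = 27+7 = 34
Expected project duration μ = 34 weeks. Critical path: Permits → Ticketing → Staff briefing.

Variance along critical path = 2.778 + 1.000 + 4.000 = 7.778
σ = √7.778 = 2.789 weeks

2.79 weeks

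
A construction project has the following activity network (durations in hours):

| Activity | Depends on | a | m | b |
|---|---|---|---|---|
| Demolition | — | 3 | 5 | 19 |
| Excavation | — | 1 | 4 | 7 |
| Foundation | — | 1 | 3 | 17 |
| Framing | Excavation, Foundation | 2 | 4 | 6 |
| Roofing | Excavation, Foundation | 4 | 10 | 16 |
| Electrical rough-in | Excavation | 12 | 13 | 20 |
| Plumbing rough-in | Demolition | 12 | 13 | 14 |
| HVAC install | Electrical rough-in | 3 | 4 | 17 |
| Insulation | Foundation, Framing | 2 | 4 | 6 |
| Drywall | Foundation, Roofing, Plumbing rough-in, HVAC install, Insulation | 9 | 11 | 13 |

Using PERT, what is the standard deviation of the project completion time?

te_Demolition = (3 + 4·5 + 19)/6 = 42/6 = 7; σ²_Demolition = ((19−3)/6)² = 7.111
te_Excavation = (1 + 4·4 + 7)/6 = 24/6 = 4; σ²_Excavation = ((7−1)/6)² = 1.000
te_Foundation = (1 + 4·3 + 17)/6 = 30/6 = 5; σ²_Foundation = ((17−1)/6)² = 7.111
te_Framing = (2 + 4·4 + 6)/6 = 24/6 = 4; σ²_Framing = ((6−2)/6)² = 0.444
te_Roofing = (4 + 4·10 + 16)/6 = 60/6 = 10; σ²_Roofing = ((16−4)/6)² = 4.000
te_Electrical rough-in = (12 + 4·13 + 20)/6 = 84/6 = 14; σ²_Electrical rough-in = ((20−12)/6)² = 1.778
te_Plumbing rough-in = (12 + 4·13 + 14)/6 = 78/6 = 13; σ²_Plumbing rough-in = ((14−12)/6)² = 0.111
te_HVAC install = (3 + 4·4 + 17)/6 = 36/6 = 6; σ²_HVAC install = ((17−3)/6)² = 5.444
te_Insulation = (2 + 4·4 + 6)/6 = 24/6 = 4; σ²_Insulation = ((6−2)/6)² = 0.444
te_Drywall = (9 + 4·11 + 13)/6 = 66/6 = 11; σ²_Drywall = ((13−9)/6)² = 0.444

Forward pass:
ES_Demolition = 0; EF_Demolition = 7
ES_Excavation = 0; EF_Excavation = 4
ES_Foundation = 0; EF_Foundation = 5
ES_Framing = max(EF_Excavation=4, EF_Foundation=5) = 5; EF_Framing = 5+4 = 9
ES_Roofing = max(EF_Excavation=4, EF_Foundation=5) = 5; EF_Roofing = 5+10 = 15
ES_Electrical rough-in = 4; EF_Electrical rough-in = 4+14 = 18
ES_Plumbing rough-in = 7; EF_Plumbing rough-in = 7+13 = 20
ES_HVAC install = 18; EF_HVAC install = 18+6 = 24
ES_Insulation = max(EF_Foundation=5, EF_Framing=9) = 9; EF_Insulation = 9+4 = 13
ES_Drywall = max(EF_Foundation=5, EF_Roofing=15, EF_Plumbing rough-in=20, EF_HVAC install=24, EF_Insulation=13) = 24; EF_Drywall = 24+11 = 35
Expected project duration μ = 35 hours. Critical path: Excavation → Electrical rough-in → HVAC install → Drywall.

Variance along critical path = 1.000 + 1.778 + 5.444 + 0.444 = 8.667
σ = √8.667 = 2.944 hours

2.94 hours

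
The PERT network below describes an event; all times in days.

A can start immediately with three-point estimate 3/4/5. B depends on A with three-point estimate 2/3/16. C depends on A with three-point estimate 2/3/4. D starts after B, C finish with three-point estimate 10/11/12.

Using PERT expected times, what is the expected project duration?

te_A = (3 + 4·4 + 5)/6 = 24/6 = 4
te_B = (2 + 4·3 + 16)/6 = 30/6 = 5
te_C = (2 + 4·3 + 4)/6 = 18/6 = 3
te_D = (10 + 4·11 + 12)/6 = 66/6 = 11

Forward pass:
ES_A = 0; EF_A = 4
ES_B = 4; EF_B = 4+5 = 9
ES_C = 4; EF_C = 4+3 = 7
ES_D = max(EF_B=9, EF_C=7) = 9; EF_D = 9+11 = 20
Expected project duration μ = 20 days. Critical path: A → B → D.

20 days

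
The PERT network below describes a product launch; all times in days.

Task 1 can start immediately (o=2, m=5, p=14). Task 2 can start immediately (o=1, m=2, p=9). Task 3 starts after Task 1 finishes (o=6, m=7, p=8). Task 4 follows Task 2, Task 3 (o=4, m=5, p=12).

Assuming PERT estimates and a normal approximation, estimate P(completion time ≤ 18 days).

te_Task 1 = (2 + 4·5 + 14)/6 = 36/6 = 6; σ²_Task 1 = ((14−2)/6)² = 4.000
te_Task 2 = (1 + 4·2 + 9)/6 = 18/6 = 3; σ²_Task 2 = ((9−1)/6)² = 1.778
te_Task 3 = (6 + 4·7 + 8)/6 = 42/6 = 7; σ²_Task 3 = ((8−6)/6)² = 0.111
te_Task 4 = (4 + 4·5 + 12)/6 = 36/6 = 6; σ²_Task 4 = ((12−4)/6)² = 1.778

Forward pass:
ES_Task 1 = 0; EF_Task 1 = 6
ES_Task 2 = 0; EF_Task 2 = 3
ES_Task 3 = 6; EF_Task 3 = 6+7 = 13
ES_Task 4 = max(EF_Task 2=3, EF_Task 3=13) = 13; EF_Task 4 = 13+6 = 19
Expected project duration μ = 19 days. Critical path: Task 1 → Task 3 → Task 4.

Variance along critical path = 4.000 + 0.111 + 1.778 = 5.889; σ = √5.889 = 2.427 days.
Z = (18 − 19) / 2.427 = -0.412
P(T ≤ 18) = Φ(-0.412) ≈ 0.340

0.340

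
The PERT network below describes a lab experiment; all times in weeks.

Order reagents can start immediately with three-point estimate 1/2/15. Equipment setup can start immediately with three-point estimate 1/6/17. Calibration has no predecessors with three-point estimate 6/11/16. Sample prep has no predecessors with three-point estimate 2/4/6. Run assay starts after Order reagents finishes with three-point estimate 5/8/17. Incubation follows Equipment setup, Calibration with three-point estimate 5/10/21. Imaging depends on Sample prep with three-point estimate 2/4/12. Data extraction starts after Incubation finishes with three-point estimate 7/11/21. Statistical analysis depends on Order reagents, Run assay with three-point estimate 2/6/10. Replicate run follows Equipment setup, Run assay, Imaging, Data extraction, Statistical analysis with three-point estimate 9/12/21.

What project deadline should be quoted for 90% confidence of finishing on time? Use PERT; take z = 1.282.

52.6 weeks

te_Order reagents = (1 + 4·2 + 15)/6 = 24/6 = 4; σ²_Order reagents = ((15−1)/6)² = 5.444
te_Equipment setup = (1 + 4·6 + 17)/6 = 42/6 = 7; σ²_Equipment setup = ((17−1)/6)² = 7.111
te_Calibration = (6 + 4·11 + 16)/6 = 66/6 = 11; σ²_Calibration = ((16−6)/6)² = 2.778
te_Sample prep = (2 + 4·4 + 6)/6 = 24/6 = 4; σ²_Sample prep = ((6−2)/6)² = 0.444
te_Run assay = (5 + 4·8 + 17)/6 = 54/6 = 9; σ²_Run assay = ((17−5)/6)² = 4.000
te_Incubation = (5 + 4·10 + 21)/6 = 66/6 = 11; σ²_Incubation = ((21−5)/6)² = 7.111
te_Imaging = (2 + 4·4 + 12)/6 = 30/6 = 5; σ²_Imaging = ((12−2)/6)² = 2.778
te_Data extraction = (7 + 4·11 + 21)/6 = 72/6 = 12; σ²_Data extraction = ((21−7)/6)² = 5.444
te_Statistical analysis = (2 + 4·6 + 10)/6 = 36/6 = 6; σ²_Statistical analysis = ((10−2)/6)² = 1.778
te_Replicate run = (9 + 4·12 + 21)/6 = 78/6 = 13; σ²_Replicate run = ((21−9)/6)² = 4.000

Forward pass:
ES_Order reagents = 0; EF_Order reagents = 4
ES_Equipment setup = 0; EF_Equipment setup = 7
ES_Calibration = 0; EF_Calibration = 11
ES_Sample prep = 0; EF_Sample prep = 4
ES_Run assay = 4; EF_Run assay = 4+9 = 13
ES_Incubation = max(EF_Equipment setup=7, EF_Calibration=11) = 11; EF_Incubation = 11+11 = 22
ES_Imaging = 4; EF_Imaging = 4+5 = 9
ES_Data extraction = 22; EF_Data extraction = 22+12 = 34
ES_Statistical analysis = max(EF_Order reagents=4, EF_Run assay=13) = 13; EF_Statistical analysis = 13+6 = 19
ES_Replicate run = max(EF_Equipment setup=7, EF_Run assay=13, EF_Imaging=9, EF_Data extraction=34, EF_Statistical analysis=19) = 34; EF_Replicate run = 34+13 = 47
Expected project duration μ = 47 weeks. Critical path: Calibration → Incubation → Data extraction → Replicate run.

Variance along critical path = 2.778 + 7.111 + 5.444 + 4.000 = 19.333; σ = 4.397 weeks.
D = μ + z·σ = 47 + 1.282·4.397 = 52.6 weeks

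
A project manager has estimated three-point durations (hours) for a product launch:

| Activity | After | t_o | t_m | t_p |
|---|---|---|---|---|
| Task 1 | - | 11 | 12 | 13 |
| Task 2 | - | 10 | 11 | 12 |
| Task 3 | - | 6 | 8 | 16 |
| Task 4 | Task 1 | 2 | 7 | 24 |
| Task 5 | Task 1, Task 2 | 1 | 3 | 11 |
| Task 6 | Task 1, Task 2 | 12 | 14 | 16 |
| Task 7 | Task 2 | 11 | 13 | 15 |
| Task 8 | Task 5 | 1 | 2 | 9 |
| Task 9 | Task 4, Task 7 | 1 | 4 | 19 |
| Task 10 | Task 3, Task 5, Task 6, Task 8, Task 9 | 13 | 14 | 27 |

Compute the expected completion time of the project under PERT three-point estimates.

te_Task 1 = (11 + 4·12 + 13)/6 = 72/6 = 12
te_Task 2 = (10 + 4·11 + 12)/6 = 66/6 = 11
te_Task 3 = (6 + 4·8 + 16)/6 = 54/6 = 9
te_Task 4 = (2 + 4·7 + 24)/6 = 54/6 = 9
te_Task 5 = (1 + 4·3 + 11)/6 = 24/6 = 4
te_Task 6 = (12 + 4·14 + 16)/6 = 84/6 = 14
te_Task 7 = (11 + 4·13 + 15)/6 = 78/6 = 13
te_Task 8 = (1 + 4·2 + 9)/6 = 18/6 = 3
te_Task 9 = (1 + 4·4 + 19)/6 = 36/6 = 6
te_Task 10 = (13 + 4·14 + 27)/6 = 96/6 = 16

Forward pass:
ES_Task 1 = 0; EF_Task 1 = 12
ES_Task 2 = 0; EF_Task 2 = 11
ES_Task 3 = 0; EF_Task 3 = 9
ES_Task 4 = 12; EF_Task 4 = 12+9 = 21
ES_Task 5 = max(EF_Task 1=12, EF_Task 2=11) = 12; EF_Task 5 = 12+4 = 16
ES_Task 6 = max(EF_Task 1=12, EF_Task 2=11) = 12; EF_Task 6 = 12+14 = 26
ES_Task 7 = 11; EF_Task 7 = 11+13 = 24
ES_Task 8 = 16; EF_Task 8 = 16+3 = 19
ES_Task 9 = max(EF_Task 4=21, EF_Task 7=24) = 24; EF_Task 9 = 24+6 = 30
ES_Task 10 = max(EF_Task 3=9, EF_Task 5=16, EF_Task 6=26, EF_Task 8=19, EF_Task 9=30) = 30; EF_Task 10 = 30+16 = 46
Expected project duration μ = 46 hours. Critical path: Task 2 → Task 7 → Task 9 → Task 10.

46 hours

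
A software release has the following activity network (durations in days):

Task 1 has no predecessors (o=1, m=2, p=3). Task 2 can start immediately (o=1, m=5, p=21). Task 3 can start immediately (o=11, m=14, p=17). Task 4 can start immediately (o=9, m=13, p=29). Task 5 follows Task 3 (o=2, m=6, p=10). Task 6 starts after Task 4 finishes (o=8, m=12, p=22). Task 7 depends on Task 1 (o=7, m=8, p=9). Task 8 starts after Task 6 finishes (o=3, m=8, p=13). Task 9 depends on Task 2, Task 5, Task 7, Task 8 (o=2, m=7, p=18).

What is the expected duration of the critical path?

44 days

te_Task 1 = (1 + 4·2 + 3)/6 = 12/6 = 2
te_Task 2 = (1 + 4·5 + 21)/6 = 42/6 = 7
te_Task 3 = (11 + 4·14 + 17)/6 = 84/6 = 14
te_Task 4 = (9 + 4·13 + 29)/6 = 90/6 = 15
te_Task 5 = (2 + 4·6 + 10)/6 = 36/6 = 6
te_Task 6 = (8 + 4·12 + 22)/6 = 78/6 = 13
te_Task 7 = (7 + 4·8 + 9)/6 = 48/6 = 8
te_Task 8 = (3 + 4·8 + 13)/6 = 48/6 = 8
te_Task 9 = (2 + 4·7 + 18)/6 = 48/6 = 8

Forward pass:
ES_Task 1 = 0; EF_Task 1 = 2
ES_Task 2 = 0; EF_Task 2 = 7
ES_Task 3 = 0; EF_Task 3 = 14
ES_Task 4 = 0; EF_Task 4 = 15
ES_Task 5 = 14; EF_Task 5 = 14+6 = 20
ES_Task 6 = 15; EF_Task 6 = 15+13 = 28
ES_Task 7 = 2; EF_Task 7 = 2+8 = 10
ES_Task 8 = 28; EF_Task 8 = 28+8 = 36
ES_Task 9 = max(EF_Task 2=7, EF_Task 5=20, EF_Task 7=10, EF_Task 8=36) = 36; EF_Task 9 = 36+8 = 44
Expected project duration μ = 44 days. Critical path: Task 4 → Task 6 → Task 8 → Task 9.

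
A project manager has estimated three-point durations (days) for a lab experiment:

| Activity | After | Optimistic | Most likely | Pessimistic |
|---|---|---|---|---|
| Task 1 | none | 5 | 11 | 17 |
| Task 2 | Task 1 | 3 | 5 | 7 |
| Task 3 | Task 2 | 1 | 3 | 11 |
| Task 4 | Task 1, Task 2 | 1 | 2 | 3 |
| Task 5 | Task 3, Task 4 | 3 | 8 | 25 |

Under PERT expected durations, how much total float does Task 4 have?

2 days

te_Task 1 = (5 + 4·11 + 17)/6 = 66/6 = 11
te_Task 2 = (3 + 4·5 + 7)/6 = 30/6 = 5
te_Task 3 = (1 + 4·3 + 11)/6 = 24/6 = 4
te_Task 4 = (1 + 4·2 + 3)/6 = 12/6 = 2
te_Task 5 = (3 + 4·8 + 25)/6 = 60/6 = 10

Forward pass:
ES_Task 1 = 0; EF_Task 1 = 11
ES_Task 2 = 11; EF_Task 2 = 11+5 = 16
ES_Task 3 = 16; EF_Task 3 = 16+4 = 20
ES_Task 4 = max(EF_Task 1=11, EF_Task 2=16) = 16; EF_Task 4 = 16+2 = 18
ES_Task 5 = max(EF_Task 3=20, EF_Task 4=18) = 20; EF_Task 5 = 20+10 = 30
Expected project duration μ = 30 days. Critical path: Task 1 → Task 2 → Task 3 → Task 5.

Backward pass:
LF_Task 5 = 30; LS_Task 5 = 30−10 = 20
LF_Task 4 = LS_Task 5 = 20; LS_Task 4 = 20−2 = 18
LF_Task 3 = LS_Task 5 = 20; LS_Task 3 = 20−4 = 16
LF_Task 2 = min(LS_Task 3=16, LS_Task 4=18) = 16; LS_Task 2 = 16−5 = 11
LF_Task 1 = min(LS_Task 2=11, LS_Task 4=18) = 11; LS_Task 1 = 11−11 = 0
Slack_Task 4 = LS_Task 4 − ES_Task 4 = 18 − 16 = 2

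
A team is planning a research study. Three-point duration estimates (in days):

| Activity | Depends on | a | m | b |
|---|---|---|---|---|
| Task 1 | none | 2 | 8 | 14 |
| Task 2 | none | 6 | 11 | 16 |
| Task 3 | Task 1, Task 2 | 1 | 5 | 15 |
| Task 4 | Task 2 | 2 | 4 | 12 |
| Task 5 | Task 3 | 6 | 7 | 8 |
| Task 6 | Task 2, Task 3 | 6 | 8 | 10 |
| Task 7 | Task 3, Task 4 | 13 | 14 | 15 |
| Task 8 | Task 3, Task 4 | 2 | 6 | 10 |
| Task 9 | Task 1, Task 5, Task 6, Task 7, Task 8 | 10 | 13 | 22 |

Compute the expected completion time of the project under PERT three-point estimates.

45 days

te_Task 1 = (2 + 4·8 + 14)/6 = 48/6 = 8
te_Task 2 = (6 + 4·11 + 16)/6 = 66/6 = 11
te_Task 3 = (1 + 4·5 + 15)/6 = 36/6 = 6
te_Task 4 = (2 + 4·4 + 12)/6 = 30/6 = 5
te_Task 5 = (6 + 4·7 + 8)/6 = 42/6 = 7
te_Task 6 = (6 + 4·8 + 10)/6 = 48/6 = 8
te_Task 7 = (13 + 4·14 + 15)/6 = 84/6 = 14
te_Task 8 = (2 + 4·6 + 10)/6 = 36/6 = 6
te_Task 9 = (10 + 4·13 + 22)/6 = 84/6 = 14

Forward pass:
ES_Task 1 = 0; EF_Task 1 = 8
ES_Task 2 = 0; EF_Task 2 = 11
ES_Task 3 = max(EF_Task 1=8, EF_Task 2=11) = 11; EF_Task 3 = 11+6 = 17
ES_Task 4 = 11; EF_Task 4 = 11+5 = 16
ES_Task 5 = 17; EF_Task 5 = 17+7 = 24
ES_Task 6 = max(EF_Task 2=11, EF_Task 3=17) = 17; EF_Task 6 = 17+8 = 25
ES_Task 7 = max(EF_Task 3=17, EF_Task 4=16) = 17; EF_Task 7 = 17+14 = 31
ES_Task 8 = max(EF_Task 3=17, EF_Task 4=16) = 17; EF_Task 8 = 17+6 = 23
ES_Task 9 = max(EF_Task 1=8, EF_Task 5=24, EF_Task 6=25, EF_Task 7=31, EF_Task 8=23) = 31; EF_Task 9 = 31+14 = 45
Expected project duration μ = 45 days. Critical path: Task 2 → Task 3 → Task 7 → Task 9.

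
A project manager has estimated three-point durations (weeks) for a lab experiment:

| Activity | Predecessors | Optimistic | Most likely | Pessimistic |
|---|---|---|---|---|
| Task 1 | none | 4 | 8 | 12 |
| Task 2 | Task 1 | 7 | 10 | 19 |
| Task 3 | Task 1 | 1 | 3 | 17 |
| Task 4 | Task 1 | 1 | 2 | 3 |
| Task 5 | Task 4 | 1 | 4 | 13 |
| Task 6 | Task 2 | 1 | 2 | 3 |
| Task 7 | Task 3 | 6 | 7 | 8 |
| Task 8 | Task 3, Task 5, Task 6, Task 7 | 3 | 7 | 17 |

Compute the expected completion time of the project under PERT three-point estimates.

te_Task 1 = (4 + 4·8 + 12)/6 = 48/6 = 8
te_Task 2 = (7 + 4·10 + 19)/6 = 66/6 = 11
te_Task 3 = (1 + 4·3 + 17)/6 = 30/6 = 5
te_Task 4 = (1 + 4·2 + 3)/6 = 12/6 = 2
te_Task 5 = (1 + 4·4 + 13)/6 = 30/6 = 5
te_Task 6 = (1 + 4·2 + 3)/6 = 12/6 = 2
te_Task 7 = (6 + 4·7 + 8)/6 = 42/6 = 7
te_Task 8 = (3 + 4·7 + 17)/6 = 48/6 = 8

Forward pass:
ES_Task 1 = 0; EF_Task 1 = 8
ES_Task 2 = 8; EF_Task 2 = 8+11 = 19
ES_Task 3 = 8; EF_Task 3 = 8+5 = 13
ES_Task 4 = 8; EF_Task 4 = 8+2 = 10
ES_Task 5 = 10; EF_Task 5 = 10+5 = 15
ES_Task 6 = 19; EF_Task 6 = 19+2 = 21
ES_Task 7 = 13; EF_Task 7 = 13+7 = 20
ES_Task 8 = max(EF_Task 3=13, EF_Task 5=15, EF_Task 6=21, EF_Task 7=20) = 21; EF_Task 8 = 21+8 = 29
Expected project duration μ = 29 weeks. Critical path: Task 1 → Task 2 → Task 6 → Task 8.

29 weeks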